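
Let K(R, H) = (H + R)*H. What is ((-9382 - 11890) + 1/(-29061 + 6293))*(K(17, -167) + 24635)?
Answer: -24063483767445/22768 ≈ -1.0569e+9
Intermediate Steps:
K(R, H) = H*(H + R)
((-9382 - 11890) + 1/(-29061 + 6293))*(K(17, -167) + 24635) = ((-9382 - 11890) + 1/(-29061 + 6293))*(-167*(-167 + 17) + 24635) = (-21272 + 1/(-22768))*(-167*(-150) + 24635) = (-21272 - 1/22768)*(25050 + 24635) = -484320897/22768*49685 = -24063483767445/22768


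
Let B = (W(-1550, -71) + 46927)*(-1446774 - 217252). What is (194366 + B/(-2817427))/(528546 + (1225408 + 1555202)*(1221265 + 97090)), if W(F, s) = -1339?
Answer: 311735816785/5164106498999673996 ≈ 6.0366e-8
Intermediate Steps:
B = -75859617288 (B = (-1339 + 46927)*(-1446774 - 217252) = 45588*(-1664026) = -75859617288)
(194366 + B/(-2817427))/(528546 + (1225408 + 1555202)*(1221265 + 97090)) = (194366 - 75859617288/(-2817427))/(528546 + (1225408 + 1555202)*(1221265 + 97090)) = (194366 - 75859617288*(-1/2817427))/(528546 + 2780610*1318355) = (194366 + 75859617288/2817427)/(528546 + 3665831096550) = (623471633570/2817427)/3665831625096 = (623471633570/2817427)*(1/3665831625096) = 311735816785/5164106498999673996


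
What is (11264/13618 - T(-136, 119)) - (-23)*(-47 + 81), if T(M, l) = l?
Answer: 410909/619 ≈ 663.83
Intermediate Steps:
(11264/13618 - T(-136, 119)) - (-23)*(-47 + 81) = (11264/13618 - 1*119) - (-23)*(-47 + 81) = (11264*(1/13618) - 119) - (-23)*34 = (512/619 - 119) - 1*(-782) = -73149/619 + 782 = 410909/619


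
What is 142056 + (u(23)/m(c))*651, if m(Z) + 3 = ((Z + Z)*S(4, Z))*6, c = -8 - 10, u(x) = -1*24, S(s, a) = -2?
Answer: 20308800/143 ≈ 1.4202e+5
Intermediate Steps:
u(x) = -24
c = -18
m(Z) = -3 - 24*Z (m(Z) = -3 + ((Z + Z)*(-2))*6 = -3 + ((2*Z)*(-2))*6 = -3 - 4*Z*6 = -3 - 24*Z)
142056 + (u(23)/m(c))*651 = 142056 - 24/(-3 - 24*(-18))*651 = 142056 - 24/(-3 + 432)*651 = 142056 - 24/429*651 = 142056 - 24*1/429*651 = 142056 - 8/143*651 = 142056 - 5208/143 = 20308800/143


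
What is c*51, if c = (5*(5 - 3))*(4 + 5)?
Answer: 4590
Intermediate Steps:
c = 90 (c = (5*2)*9 = 10*9 = 90)
c*51 = 90*51 = 4590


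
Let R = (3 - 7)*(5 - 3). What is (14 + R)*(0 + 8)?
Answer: 48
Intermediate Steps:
R = -8 (R = -4*2 = -8)
(14 + R)*(0 + 8) = (14 - 8)*(0 + 8) = 6*8 = 48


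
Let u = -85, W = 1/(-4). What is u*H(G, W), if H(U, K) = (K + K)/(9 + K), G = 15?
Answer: 34/7 ≈ 4.8571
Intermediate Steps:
W = -¼ (W = 1*(-¼) = -¼ ≈ -0.25000)
H(U, K) = 2*K/(9 + K) (H(U, K) = (2*K)/(9 + K) = 2*K/(9 + K))
u*H(G, W) = -170*(-1)/(4*(9 - ¼)) = -170*(-1)/(4*35/4) = -170*(-1)*4/(4*35) = -85*(-2/35) = 34/7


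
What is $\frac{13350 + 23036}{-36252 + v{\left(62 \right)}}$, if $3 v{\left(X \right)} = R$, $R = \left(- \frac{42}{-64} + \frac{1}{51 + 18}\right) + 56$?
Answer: $- \frac{241020864}{240008119} \approx -1.0042$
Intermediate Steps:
$R = \frac{125129}{2208}$ ($R = \left(\left(-42\right) \left(- \frac{1}{64}\right) + \frac{1}{69}\right) + 56 = \left(\frac{21}{32} + \frac{1}{69}\right) + 56 = \frac{1481}{2208} + 56 = \frac{125129}{2208} \approx 56.671$)
$v{\left(X \right)} = \frac{125129}{6624}$ ($v{\left(X \right)} = \frac{1}{3} \cdot \frac{125129}{2208} = \frac{125129}{6624}$)
$\frac{13350 + 23036}{-36252 + v{\left(62 \right)}} = \frac{13350 + 23036}{-36252 + \frac{125129}{6624}} = \frac{36386}{- \frac{240008119}{6624}} = 36386 \left(- \frac{6624}{240008119}\right) = - \frac{241020864}{240008119}$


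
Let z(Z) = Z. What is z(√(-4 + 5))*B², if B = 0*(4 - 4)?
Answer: 0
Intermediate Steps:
B = 0 (B = 0*0 = 0)
z(√(-4 + 5))*B² = √(-4 + 5)*0² = √1*0 = 1*0 = 0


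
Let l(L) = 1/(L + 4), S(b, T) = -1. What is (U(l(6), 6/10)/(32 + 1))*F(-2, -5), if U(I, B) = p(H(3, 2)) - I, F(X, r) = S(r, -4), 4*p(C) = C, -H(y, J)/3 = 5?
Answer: 7/60 ≈ 0.11667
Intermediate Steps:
H(y, J) = -15 (H(y, J) = -3*5 = -15)
l(L) = 1/(4 + L)
p(C) = C/4
F(X, r) = -1
U(I, B) = -15/4 - I (U(I, B) = (¼)*(-15) - I = -15/4 - I)
(U(l(6), 6/10)/(32 + 1))*F(-2, -5) = ((-15/4 - 1/(4 + 6))/(32 + 1))*(-1) = ((-15/4 - 1/10)/33)*(-1) = ((-15/4 - 1*⅒)/33)*(-1) = ((-15/4 - ⅒)/33)*(-1) = ((1/33)*(-77/20))*(-1) = -7/60*(-1) = 7/60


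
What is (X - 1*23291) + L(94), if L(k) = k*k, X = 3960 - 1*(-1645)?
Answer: -8850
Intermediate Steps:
X = 5605 (X = 3960 + 1645 = 5605)
L(k) = k**2
(X - 1*23291) + L(94) = (5605 - 1*23291) + 94**2 = (5605 - 23291) + 8836 = -17686 + 8836 = -8850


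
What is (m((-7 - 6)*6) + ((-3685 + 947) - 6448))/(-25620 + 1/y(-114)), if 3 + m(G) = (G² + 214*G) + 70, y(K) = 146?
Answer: 2880142/3740519 ≈ 0.76998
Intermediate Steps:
m(G) = 67 + G² + 214*G (m(G) = -3 + ((G² + 214*G) + 70) = -3 + (70 + G² + 214*G) = 67 + G² + 214*G)
(m((-7 - 6)*6) + ((-3685 + 947) - 6448))/(-25620 + 1/y(-114)) = ((67 + ((-7 - 6)*6)² + 214*((-7 - 6)*6)) + ((-3685 + 947) - 6448))/(-25620 + 1/146) = ((67 + (-13*6)² + 214*(-13*6)) + (-2738 - 6448))/(-25620 + 1/146) = ((67 + (-78)² + 214*(-78)) - 9186)/(-3740519/146) = ((67 + 6084 - 16692) - 9186)*(-146/3740519) = (-10541 - 9186)*(-146/3740519) = -19727*(-146/3740519) = 2880142/3740519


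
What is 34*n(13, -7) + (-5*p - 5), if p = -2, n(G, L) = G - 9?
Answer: 141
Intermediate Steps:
n(G, L) = -9 + G
34*n(13, -7) + (-5*p - 5) = 34*(-9 + 13) + (-5*(-2) - 5) = 34*4 + (10 - 5) = 136 + 5 = 141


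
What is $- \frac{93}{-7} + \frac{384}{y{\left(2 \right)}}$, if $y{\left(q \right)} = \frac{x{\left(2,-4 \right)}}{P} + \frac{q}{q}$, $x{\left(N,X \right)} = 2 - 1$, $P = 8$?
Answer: $\frac{7447}{21} \approx 354.62$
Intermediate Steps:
$x{\left(N,X \right)} = 1$
$y{\left(q \right)} = \frac{9}{8}$ ($y{\left(q \right)} = 1 \cdot \frac{1}{8} + \frac{q}{q} = 1 \cdot \frac{1}{8} + 1 = \frac{1}{8} + 1 = \frac{9}{8}$)
$- \frac{93}{-7} + \frac{384}{y{\left(2 \right)}} = - \frac{93}{-7} + \frac{384}{\frac{9}{8}} = \left(-93\right) \left(- \frac{1}{7}\right) + 384 \cdot \frac{8}{9} = \frac{93}{7} + \frac{1024}{3} = \frac{7447}{21}$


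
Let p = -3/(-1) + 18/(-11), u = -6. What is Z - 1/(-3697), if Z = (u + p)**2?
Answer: 9616018/447337 ≈ 21.496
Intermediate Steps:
p = 15/11 (p = -3*(-1) + 18*(-1/11) = 3 - 18/11 = 15/11 ≈ 1.3636)
Z = 2601/121 (Z = (-6 + 15/11)**2 = (-51/11)**2 = 2601/121 ≈ 21.496)
Z - 1/(-3697) = 2601/121 - 1/(-3697) = 2601/121 - 1*(-1/3697) = 2601/121 + 1/3697 = 9616018/447337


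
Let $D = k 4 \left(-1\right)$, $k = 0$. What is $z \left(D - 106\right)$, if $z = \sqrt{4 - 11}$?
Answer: $- 106 i \sqrt{7} \approx - 280.45 i$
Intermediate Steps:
$D = 0$ ($D = 0 \cdot 4 \left(-1\right) = 0 \left(-1\right) = 0$)
$z = i \sqrt{7}$ ($z = \sqrt{-7} = i \sqrt{7} \approx 2.6458 i$)
$z \left(D - 106\right) = i \sqrt{7} \left(0 - 106\right) = i \sqrt{7} \left(-106\right) = - 106 i \sqrt{7}$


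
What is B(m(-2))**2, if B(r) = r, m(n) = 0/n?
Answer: 0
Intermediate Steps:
m(n) = 0
B(m(-2))**2 = 0**2 = 0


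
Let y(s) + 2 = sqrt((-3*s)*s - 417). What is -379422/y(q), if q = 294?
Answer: 758844/259729 + 1897110*I*sqrt(10389)/259729 ≈ 2.9217 + 744.49*I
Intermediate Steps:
y(s) = -2 + sqrt(-417 - 3*s**2) (y(s) = -2 + sqrt((-3*s)*s - 417) = -2 + sqrt(-3*s**2 - 417) = -2 + sqrt(-417 - 3*s**2))
-379422/y(q) = -379422/(-2 + sqrt(-417 - 3*294**2)) = -379422/(-2 + sqrt(-417 - 3*86436)) = -379422/(-2 + sqrt(-417 - 259308)) = -379422/(-2 + sqrt(-259725)) = -379422/(-2 + 5*I*sqrt(10389))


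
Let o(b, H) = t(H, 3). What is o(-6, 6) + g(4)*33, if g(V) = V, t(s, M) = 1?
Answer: 133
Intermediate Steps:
o(b, H) = 1
o(-6, 6) + g(4)*33 = 1 + 4*33 = 1 + 132 = 133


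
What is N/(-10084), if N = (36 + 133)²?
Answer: -28561/10084 ≈ -2.8323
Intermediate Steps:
N = 28561 (N = 169² = 28561)
N/(-10084) = 28561/(-10084) = 28561*(-1/10084) = -28561/10084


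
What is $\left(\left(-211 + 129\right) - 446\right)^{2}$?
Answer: $278784$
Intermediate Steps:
$\left(\left(-211 + 129\right) - 446\right)^{2} = \left(-82 - 446\right)^{2} = \left(-528\right)^{2} = 278784$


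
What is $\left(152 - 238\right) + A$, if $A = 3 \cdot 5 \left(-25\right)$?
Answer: $-461$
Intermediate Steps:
$A = -375$ ($A = 15 \left(-25\right) = -375$)
$\left(152 - 238\right) + A = \left(152 - 238\right) - 375 = -86 - 375 = -461$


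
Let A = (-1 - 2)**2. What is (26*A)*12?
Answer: 2808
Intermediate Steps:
A = 9 (A = (-3)**2 = 9)
(26*A)*12 = (26*9)*12 = 234*12 = 2808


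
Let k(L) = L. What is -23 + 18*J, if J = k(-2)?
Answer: -59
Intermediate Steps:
J = -2
-23 + 18*J = -23 + 18*(-2) = -23 - 36 = -59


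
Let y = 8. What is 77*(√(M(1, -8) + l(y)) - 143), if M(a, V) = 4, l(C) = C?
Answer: -11011 + 154*√3 ≈ -10744.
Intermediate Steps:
77*(√(M(1, -8) + l(y)) - 143) = 77*(√(4 + 8) - 143) = 77*(√12 - 143) = 77*(2*√3 - 143) = 77*(-143 + 2*√3) = -11011 + 154*√3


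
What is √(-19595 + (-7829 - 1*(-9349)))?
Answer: 5*I*√723 ≈ 134.44*I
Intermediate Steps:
√(-19595 + (-7829 - 1*(-9349))) = √(-19595 + (-7829 + 9349)) = √(-19595 + 1520) = √(-18075) = 5*I*√723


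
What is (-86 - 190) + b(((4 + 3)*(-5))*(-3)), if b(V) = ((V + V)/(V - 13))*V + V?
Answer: 3159/46 ≈ 68.674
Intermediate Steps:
b(V) = V + 2*V**2/(-13 + V) (b(V) = ((2*V)/(-13 + V))*V + V = (2*V/(-13 + V))*V + V = 2*V**2/(-13 + V) + V = V + 2*V**2/(-13 + V))
(-86 - 190) + b(((4 + 3)*(-5))*(-3)) = (-86 - 190) + (((4 + 3)*(-5))*(-3))*(-13 + 3*(((4 + 3)*(-5))*(-3)))/(-13 + ((4 + 3)*(-5))*(-3)) = -276 + ((7*(-5))*(-3))*(-13 + 3*((7*(-5))*(-3)))/(-13 + (7*(-5))*(-3)) = -276 + (-35*(-3))*(-13 + 3*(-35*(-3)))/(-13 - 35*(-3)) = -276 + 105*(-13 + 3*105)/(-13 + 105) = -276 + 105*(-13 + 315)/92 = -276 + 105*(1/92)*302 = -276 + 15855/46 = 3159/46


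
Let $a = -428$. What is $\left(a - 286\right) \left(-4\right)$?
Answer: $2856$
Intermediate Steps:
$\left(a - 286\right) \left(-4\right) = \left(-428 - 286\right) \left(-4\right) = \left(-714\right) \left(-4\right) = 2856$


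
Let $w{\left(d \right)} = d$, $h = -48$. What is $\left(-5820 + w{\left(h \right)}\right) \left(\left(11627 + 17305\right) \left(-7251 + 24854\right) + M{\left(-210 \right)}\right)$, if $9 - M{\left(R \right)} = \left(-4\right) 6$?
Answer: $-2988513890172$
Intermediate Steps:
$M{\left(R \right)} = 33$ ($M{\left(R \right)} = 9 - \left(-4\right) 6 = 9 - -24 = 9 + 24 = 33$)
$\left(-5820 + w{\left(h \right)}\right) \left(\left(11627 + 17305\right) \left(-7251 + 24854\right) + M{\left(-210 \right)}\right) = \left(-5820 - 48\right) \left(\left(11627 + 17305\right) \left(-7251 + 24854\right) + 33\right) = - 5868 \left(28932 \cdot 17603 + 33\right) = - 5868 \left(509289996 + 33\right) = \left(-5868\right) 509290029 = -2988513890172$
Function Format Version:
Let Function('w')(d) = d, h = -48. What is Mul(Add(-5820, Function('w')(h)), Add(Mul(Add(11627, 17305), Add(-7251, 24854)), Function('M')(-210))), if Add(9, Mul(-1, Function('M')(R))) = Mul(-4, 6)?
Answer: -2988513890172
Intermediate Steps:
Function('M')(R) = 33 (Function('M')(R) = Add(9, Mul(-1, Mul(-4, 6))) = Add(9, Mul(-1, -24)) = Add(9, 24) = 33)
Mul(Add(-5820, Function('w')(h)), Add(Mul(Add(11627, 17305), Add(-7251, 24854)), Function('M')(-210))) = Mul(Add(-5820, -48), Add(Mul(Add(11627, 17305), Add(-7251, 24854)), 33)) = Mul(-5868, Add(Mul(28932, 17603), 33)) = Mul(-5868, Add(509289996, 33)) = Mul(-5868, 509290029) = -2988513890172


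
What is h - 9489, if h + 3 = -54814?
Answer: -64306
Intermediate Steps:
h = -54817 (h = -3 - 54814 = -54817)
h - 9489 = -54817 - 9489 = -64306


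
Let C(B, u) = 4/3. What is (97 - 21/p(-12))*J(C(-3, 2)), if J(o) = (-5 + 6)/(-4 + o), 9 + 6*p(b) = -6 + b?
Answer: -305/8 ≈ -38.125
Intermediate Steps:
C(B, u) = 4/3 (C(B, u) = 4*(1/3) = 4/3)
p(b) = -5/2 + b/6 (p(b) = -3/2 + (-6 + b)/6 = -3/2 + (-1 + b/6) = -5/2 + b/6)
J(o) = 1/(-4 + o)
(97 - 21/p(-12))*J(C(-3, 2)) = (97 - 21/(-5/2 + (1/6)*(-12)))/(-4 + 4/3) = (97 - 21/(-5/2 - 2))/(-8/3) = (97 - 21/(-9/2))*(-3/8) = (97 - 21*(-2/9))*(-3/8) = (97 + 14/3)*(-3/8) = (305/3)*(-3/8) = -305/8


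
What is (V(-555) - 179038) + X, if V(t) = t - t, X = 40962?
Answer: -138076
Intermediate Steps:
V(t) = 0
(V(-555) - 179038) + X = (0 - 179038) + 40962 = -179038 + 40962 = -138076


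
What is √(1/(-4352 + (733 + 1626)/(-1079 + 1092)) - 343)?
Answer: 2*I*√252060851087/54217 ≈ 18.52*I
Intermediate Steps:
√(1/(-4352 + (733 + 1626)/(-1079 + 1092)) - 343) = √(1/(-4352 + 2359/13) - 343) = √(1/(-54217/13) - 343) = √(-13/54217 - 343) = √(-18596444/54217) = 2*I*√252060851087/54217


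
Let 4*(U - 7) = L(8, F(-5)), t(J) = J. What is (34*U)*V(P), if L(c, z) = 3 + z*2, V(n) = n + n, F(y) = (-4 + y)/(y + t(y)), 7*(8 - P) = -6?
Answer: 172856/35 ≈ 4938.7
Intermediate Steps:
P = 62/7 (P = 8 - ⅐*(-6) = 8 + 6/7 = 62/7 ≈ 8.8571)
F(y) = (-4 + y)/(2*y) (F(y) = (-4 + y)/(y + y) = (-4 + y)/((2*y)) = (-4 + y)*(1/(2*y)) = (-4 + y)/(2*y))
V(n) = 2*n
L(c, z) = 3 + 2*z
U = 41/5 (U = 7 + (3 + 2*((½)*(-4 - 5)/(-5)))/4 = 7 + (3 + 2*((½)*(-⅕)*(-9)))/4 = 7 + (3 + 2*(9/10))/4 = 7 + (3 + 9/5)/4 = 7 + (¼)*(24/5) = 7 + 6/5 = 41/5 ≈ 8.2000)
(34*U)*V(P) = (34*(41/5))*(2*(62/7)) = (1394/5)*(124/7) = 172856/35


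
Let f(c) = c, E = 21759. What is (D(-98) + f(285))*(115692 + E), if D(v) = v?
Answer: 25703337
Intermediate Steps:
(D(-98) + f(285))*(115692 + E) = (-98 + 285)*(115692 + 21759) = 187*137451 = 25703337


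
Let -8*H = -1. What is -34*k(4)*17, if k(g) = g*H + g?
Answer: -2601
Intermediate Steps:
H = 1/8 (H = -1/8*(-1) = 1/8 ≈ 0.12500)
k(g) = 9*g/8 (k(g) = g*(1/8) + g = g/8 + g = 9*g/8)
-34*k(4)*17 = -153*4/4*17 = -34*9/2*17 = -153*17 = -2601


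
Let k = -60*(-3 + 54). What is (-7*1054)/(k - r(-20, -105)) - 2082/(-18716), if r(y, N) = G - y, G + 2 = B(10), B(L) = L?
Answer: 18064483/7224376 ≈ 2.5005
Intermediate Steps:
G = 8 (G = -2 + 10 = 8)
r(y, N) = 8 - y
k = -3060 (k = -60*51 = -3060)
(-7*1054)/(k - r(-20, -105)) - 2082/(-18716) = (-7*1054)/(-3060 - (8 - 1*(-20))) - 2082/(-18716) = -7378/(-3060 - (8 + 20)) - 2082*(-1/18716) = -7378/(-3060 - 1*28) + 1041/9358 = -7378/(-3060 - 28) + 1041/9358 = -7378/(-3088) + 1041/9358 = -7378*(-1/3088) + 1041/9358 = 3689/1544 + 1041/9358 = 18064483/7224376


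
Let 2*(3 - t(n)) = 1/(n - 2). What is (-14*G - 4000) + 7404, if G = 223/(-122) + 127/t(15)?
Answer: 1898411/671 ≈ 2829.2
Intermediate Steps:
t(n) = 3 - 1/(2*(-2 + n)) (t(n) = 3 - 1/(2*(n - 2)) = 3 - 1/(2*(-2 + n)))
G = 385673/9394 (G = 223/(-122) + 127/(((-13 + 6*15)/(2*(-2 + 15)))) = 223*(-1/122) + 127/(((1/2)*(-13 + 90)/13)) = -223/122 + 127/(((1/2)*(1/13)*77)) = -223/122 + 127/(77/26) = -223/122 + 127*(26/77) = -223/122 + 3302/77 = 385673/9394 ≈ 41.055)
(-14*G - 4000) + 7404 = (-14*385673/9394 - 4000) + 7404 = (-385673/671 - 4000) + 7404 = -3069673/671 + 7404 = 1898411/671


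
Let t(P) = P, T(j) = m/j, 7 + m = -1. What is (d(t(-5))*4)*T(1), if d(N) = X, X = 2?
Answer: -64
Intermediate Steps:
m = -8 (m = -7 - 1 = -8)
T(j) = -8/j
d(N) = 2
(d(t(-5))*4)*T(1) = (2*4)*(-8/1) = 8*(-8*1) = 8*(-8) = -64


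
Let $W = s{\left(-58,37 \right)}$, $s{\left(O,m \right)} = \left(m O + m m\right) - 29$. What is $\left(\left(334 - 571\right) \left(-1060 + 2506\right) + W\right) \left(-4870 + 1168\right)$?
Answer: $1271666616$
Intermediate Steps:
$s{\left(O,m \right)} = -29 + m^{2} + O m$ ($s{\left(O,m \right)} = \left(O m + m^{2}\right) - 29 = \left(m^{2} + O m\right) - 29 = -29 + m^{2} + O m$)
$W = -806$ ($W = -29 + 37^{2} - 2146 = -29 + 1369 - 2146 = -806$)
$\left(\left(334 - 571\right) \left(-1060 + 2506\right) + W\right) \left(-4870 + 1168\right) = \left(\left(334 - 571\right) \left(-1060 + 2506\right) - 806\right) \left(-4870 + 1168\right) = \left(\left(-237\right) 1446 - 806\right) \left(-3702\right) = \left(-342702 - 806\right) \left(-3702\right) = \left(-343508\right) \left(-3702\right) = 1271666616$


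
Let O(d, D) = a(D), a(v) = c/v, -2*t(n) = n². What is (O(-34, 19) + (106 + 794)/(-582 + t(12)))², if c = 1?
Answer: 7513081/4289041 ≈ 1.7517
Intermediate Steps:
t(n) = -n²/2
a(v) = 1/v
O(d, D) = 1/D
(O(-34, 19) + (106 + 794)/(-582 + t(12)))² = (1/19 + (106 + 794)/(-582 - ½*12²))² = (1/19 + 900/(-582 - ½*144))² = (1/19 + 900/(-582 - 72))² = (1/19 + 900/(-654))² = (1/19 + 900*(-1/654))² = (1/19 - 150/109)² = (-2741/2071)² = 7513081/4289041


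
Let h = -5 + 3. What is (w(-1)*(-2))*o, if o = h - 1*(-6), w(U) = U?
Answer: 8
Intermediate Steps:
h = -2
o = 4 (o = -2 - 1*(-6) = -2 + 6 = 4)
(w(-1)*(-2))*o = -1*(-2)*4 = 2*4 = 8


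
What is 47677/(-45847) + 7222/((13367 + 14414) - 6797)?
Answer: -334673567/481026724 ≈ -0.69575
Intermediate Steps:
47677/(-45847) + 7222/((13367 + 14414) - 6797) = 47677*(-1/45847) + 7222/(27781 - 6797) = -47677/45847 + 7222/20984 = -47677/45847 + 7222*(1/20984) = -47677/45847 + 3611/10492 = -334673567/481026724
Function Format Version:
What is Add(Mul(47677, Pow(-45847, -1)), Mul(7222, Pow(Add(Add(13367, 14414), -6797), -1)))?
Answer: Rational(-334673567, 481026724) ≈ -0.69575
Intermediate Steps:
Add(Mul(47677, Pow(-45847, -1)), Mul(7222, Pow(Add(Add(13367, 14414), -6797), -1))) = Add(Mul(47677, Rational(-1, 45847)), Mul(7222, Pow(Add(27781, -6797), -1))) = Add(Rational(-47677, 45847), Mul(7222, Pow(20984, -1))) = Add(Rational(-47677, 45847), Mul(7222, Rational(1, 20984))) = Add(Rational(-47677, 45847), Rational(3611, 10492)) = Rational(-334673567, 481026724)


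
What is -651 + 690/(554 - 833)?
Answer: -60773/93 ≈ -653.47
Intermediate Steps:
-651 + 690/(554 - 833) = -651 + 690/(-279) = -651 - 1/279*690 = -651 - 230/93 = -60773/93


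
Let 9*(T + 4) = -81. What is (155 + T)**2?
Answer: 20164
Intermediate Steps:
T = -13 (T = -4 + (1/9)*(-81) = -4 - 9 = -13)
(155 + T)**2 = (155 - 13)**2 = 142**2 = 20164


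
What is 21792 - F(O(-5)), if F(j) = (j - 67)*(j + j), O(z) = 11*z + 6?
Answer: 10424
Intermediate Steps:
O(z) = 6 + 11*z
F(j) = 2*j*(-67 + j) (F(j) = (-67 + j)*(2*j) = 2*j*(-67 + j))
21792 - F(O(-5)) = 21792 - 2*(6 + 11*(-5))*(-67 + (6 + 11*(-5))) = 21792 - 2*(6 - 55)*(-67 + (6 - 55)) = 21792 - 2*(-49)*(-67 - 49) = 21792 - 2*(-49)*(-116) = 21792 - 1*11368 = 21792 - 11368 = 10424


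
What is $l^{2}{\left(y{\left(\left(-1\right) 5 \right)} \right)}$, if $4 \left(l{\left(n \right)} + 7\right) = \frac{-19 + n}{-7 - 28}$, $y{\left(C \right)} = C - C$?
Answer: $\frac{923521}{19600} \approx 47.118$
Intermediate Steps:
$y{\left(C \right)} = 0$
$l{\left(n \right)} = - \frac{961}{140} - \frac{n}{140}$ ($l{\left(n \right)} = -7 + \frac{\left(-19 + n\right) \frac{1}{-7 - 28}}{4} = -7 + \frac{\left(-19 + n\right) \frac{1}{-35}}{4} = -7 + \frac{\left(-19 + n\right) \left(- \frac{1}{35}\right)}{4} = -7 + \frac{\frac{19}{35} - \frac{n}{35}}{4} = -7 - \left(- \frac{19}{140} + \frac{n}{140}\right) = - \frac{961}{140} - \frac{n}{140}$)
$l^{2}{\left(y{\left(\left(-1\right) 5 \right)} \right)} = \left(- \frac{961}{140} - 0\right)^{2} = \left(- \frac{961}{140} + 0\right)^{2} = \left(- \frac{961}{140}\right)^{2} = \frac{923521}{19600}$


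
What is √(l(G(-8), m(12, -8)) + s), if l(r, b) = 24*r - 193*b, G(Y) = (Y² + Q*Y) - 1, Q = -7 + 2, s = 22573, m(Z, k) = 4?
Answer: 3*√2697 ≈ 155.80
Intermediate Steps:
Q = -5
G(Y) = -1 + Y² - 5*Y (G(Y) = (Y² - 5*Y) - 1 = -1 + Y² - 5*Y)
l(r, b) = -193*b + 24*r
√(l(G(-8), m(12, -8)) + s) = √((-193*4 + 24*(-1 + (-8)² - 5*(-8))) + 22573) = √((-772 + 24*(-1 + 64 + 40)) + 22573) = √((-772 + 24*103) + 22573) = √((-772 + 2472) + 22573) = √(1700 + 22573) = √24273 = 3*√2697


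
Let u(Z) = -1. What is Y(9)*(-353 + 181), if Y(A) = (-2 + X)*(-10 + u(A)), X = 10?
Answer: 15136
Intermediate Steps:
Y(A) = -88 (Y(A) = (-2 + 10)*(-10 - 1) = 8*(-11) = -88)
Y(9)*(-353 + 181) = -88*(-353 + 181) = -88*(-172) = 15136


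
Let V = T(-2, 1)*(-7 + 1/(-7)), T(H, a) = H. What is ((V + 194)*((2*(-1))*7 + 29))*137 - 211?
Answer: 2994713/7 ≈ 4.2782e+5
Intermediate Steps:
V = 100/7 (V = -2*(-7 + 1/(-7)) = -2*(-7 - 1/7) = -2*(-50/7) = 100/7 ≈ 14.286)
((V + 194)*((2*(-1))*7 + 29))*137 - 211 = ((100/7 + 194)*((2*(-1))*7 + 29))*137 - 211 = (1458*(-2*7 + 29)/7)*137 - 211 = (1458*(-14 + 29)/7)*137 - 211 = ((1458/7)*15)*137 - 211 = (21870/7)*137 - 211 = 2996190/7 - 211 = 2994713/7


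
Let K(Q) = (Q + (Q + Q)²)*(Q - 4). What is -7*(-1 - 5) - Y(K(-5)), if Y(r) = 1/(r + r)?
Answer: 71821/1710 ≈ 42.001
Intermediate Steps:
K(Q) = (-4 + Q)*(Q + 4*Q²) (K(Q) = (Q + (2*Q)²)*(-4 + Q) = (Q + 4*Q²)*(-4 + Q) = (-4 + Q)*(Q + 4*Q²))
Y(r) = 1/(2*r)
-7*(-1 - 5) - Y(K(-5)) = -7*(-1 - 5) - 1/(2*((-5*(-4 - 15*(-5) + 4*(-5)²)))) = -7*(-6) - 1/(2*((-5*(-4 + 75 + 4*25)))) = 42 - 1/(2*((-5*(-4 + 75 + 100)))) = 42 - 1/(2*((-5*171))) = 42 - 1/(2*(-855)) = 42 - (-1)/(2*855) = 42 - 1*(-1/1710) = 42 + 1/1710 = 71821/1710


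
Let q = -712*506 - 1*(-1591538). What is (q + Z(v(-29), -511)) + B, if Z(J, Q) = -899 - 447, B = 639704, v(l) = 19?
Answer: 1869624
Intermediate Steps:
q = 1231266 (q = -360272 + 1591538 = 1231266)
Z(J, Q) = -1346
(q + Z(v(-29), -511)) + B = (1231266 - 1346) + 639704 = 1229920 + 639704 = 1869624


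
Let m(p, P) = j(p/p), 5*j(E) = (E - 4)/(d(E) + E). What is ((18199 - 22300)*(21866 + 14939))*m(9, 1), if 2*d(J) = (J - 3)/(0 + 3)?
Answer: 271687149/2 ≈ 1.3584e+8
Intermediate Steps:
d(J) = -1/2 + J/6 (d(J) = ((J - 3)/(0 + 3))/2 = ((-3 + J)/3)/2 = ((-3 + J)*(1/3))/2 = (-1 + J/3)/2 = -1/2 + J/6)
j(E) = (-4 + E)/(5*(-1/2 + 7*E/6)) (j(E) = ((E - 4)/((-1/2 + E/6) + E))/5 = ((-4 + E)/(-1/2 + 7*E/6))/5 = (-4 + E)/(5*(-1/2 + 7*E/6)))
m(p, P) = -9/10 (m(p, P) = 6*(-4 + p/p)/(5*(-3 + 7*(p/p))) = 6*(-4 + 1)/(5*(-3 + 7*1)) = (6/5)*(-3)/(-3 + 7) = (6/5)*(-3)/4 = (6/5)*(1/4)*(-3) = -9/10)
((18199 - 22300)*(21866 + 14939))*m(9, 1) = ((18199 - 22300)*(21866 + 14939))*(-9/10) = -4101*36805*(-9/10) = -150937305*(-9/10) = 271687149/2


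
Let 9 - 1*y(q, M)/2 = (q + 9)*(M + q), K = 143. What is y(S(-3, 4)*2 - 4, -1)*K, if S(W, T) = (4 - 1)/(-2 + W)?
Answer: 232804/25 ≈ 9312.2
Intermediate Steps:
S(W, T) = 3/(-2 + W)
y(q, M) = 18 - 2*(9 + q)*(M + q) (y(q, M) = 18 - 2*(q + 9)*(M + q) = 18 - 2*(9 + q)*(M + q))
y(S(-3, 4)*2 - 4, -1)*K = (18 - 18*(-1) - 18*((3/(-2 - 3))*2 - 4) - 2*((3/(-2 - 3))*2 - 4)² - 2*(-1)*((3/(-2 - 3))*2 - 4))*143 = (18 + 18 - 18*((3/(-5))*2 - 4) - 2*((3/(-5))*2 - 4)² - 2*(-1)*((3/(-5))*2 - 4))*143 = (18 + 18 - 18*((3*(-⅕))*2 - 4) - 2*((3*(-⅕))*2 - 4)² - 2*(-1)*((3*(-⅕))*2 - 4))*143 = (18 + 18 - 18*(-⅗*2 - 4) - 2*(-⅗*2 - 4)² - 2*(-1)*(-⅗*2 - 4))*143 = (18 + 18 - 18*(-6/5 - 4) - 2*(-6/5 - 4)² - 2*(-1)*(-6/5 - 4))*143 = (18 + 18 - 18*(-26/5) - 2*(-26/5)² - 2*(-1)*(-26/5))*143 = (18 + 18 + 468/5 - 2*676/25 - 52/5)*143 = (18 + 18 + 468/5 - 1352/25 - 52/5)*143 = (1628/25)*143 = 232804/25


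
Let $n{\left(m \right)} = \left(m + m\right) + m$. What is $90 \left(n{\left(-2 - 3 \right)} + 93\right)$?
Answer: $7020$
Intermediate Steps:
$n{\left(m \right)} = 3 m$ ($n{\left(m \right)} = 2 m + m = 3 m$)
$90 \left(n{\left(-2 - 3 \right)} + 93\right) = 90 \left(3 \left(-2 - 3\right) + 93\right) = 90 \left(3 \left(-5\right) + 93\right) = 90 \left(-15 + 93\right) = 90 \cdot 78 = 7020$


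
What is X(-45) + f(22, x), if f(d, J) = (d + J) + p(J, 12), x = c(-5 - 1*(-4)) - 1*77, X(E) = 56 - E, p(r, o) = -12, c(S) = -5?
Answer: 29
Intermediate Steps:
x = -82 (x = -5 - 1*77 = -5 - 77 = -82)
f(d, J) = -12 + J + d (f(d, J) = (d + J) - 12 = (J + d) - 12 = -12 + J + d)
X(-45) + f(22, x) = (56 - 1*(-45)) + (-12 - 82 + 22) = (56 + 45) - 72 = 101 - 72 = 29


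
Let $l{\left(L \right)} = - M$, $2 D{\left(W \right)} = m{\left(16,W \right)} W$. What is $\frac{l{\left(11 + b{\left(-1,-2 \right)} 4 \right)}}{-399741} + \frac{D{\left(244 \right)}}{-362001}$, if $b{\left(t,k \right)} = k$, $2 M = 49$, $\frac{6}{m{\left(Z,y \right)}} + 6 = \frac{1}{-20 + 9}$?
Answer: $\frac{2541959449}{6463563331098} \approx 0.00039328$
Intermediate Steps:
$m{\left(Z,y \right)} = - \frac{66}{67}$ ($m{\left(Z,y \right)} = \frac{6}{-6 + \frac{1}{-20 + 9}} = \frac{6}{-6 + \frac{1}{-11}} = \frac{6}{-6 - \frac{1}{11}} = \frac{6}{- \frac{67}{11}} = 6 \left(- \frac{11}{67}\right) = - \frac{66}{67}$)
$M = \frac{49}{2}$ ($M = \frac{1}{2} \cdot 49 = \frac{49}{2} \approx 24.5$)
$D{\left(W \right)} = - \frac{33 W}{67}$ ($D{\left(W \right)} = \frac{\left(- \frac{66}{67}\right) W}{2} = - \frac{33 W}{67}$)
$l{\left(L \right)} = - \frac{49}{2}$ ($l{\left(L \right)} = \left(-1\right) \frac{49}{2} = - \frac{49}{2}$)
$\frac{l{\left(11 + b{\left(-1,-2 \right)} 4 \right)}}{-399741} + \frac{D{\left(244 \right)}}{-362001} = - \frac{49}{2 \left(-399741\right)} + \frac{\left(- \frac{33}{67}\right) 244}{-362001} = \left(- \frac{49}{2}\right) \left(- \frac{1}{399741}\right) - - \frac{2684}{8084689} = \frac{49}{799482} + \frac{2684}{8084689} = \frac{2541959449}{6463563331098}$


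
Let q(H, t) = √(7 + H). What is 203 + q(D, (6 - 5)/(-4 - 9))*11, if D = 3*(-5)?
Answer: 203 + 22*I*√2 ≈ 203.0 + 31.113*I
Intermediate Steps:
D = -15
203 + q(D, (6 - 5)/(-4 - 9))*11 = 203 + √(7 - 15)*11 = 203 + √(-8)*11 = 203 + (2*I*√2)*11 = 203 + 22*I*√2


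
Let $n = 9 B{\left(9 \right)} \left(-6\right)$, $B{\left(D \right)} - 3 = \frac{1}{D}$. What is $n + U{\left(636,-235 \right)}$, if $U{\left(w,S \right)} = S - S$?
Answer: $-168$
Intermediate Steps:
$U{\left(w,S \right)} = 0$
$B{\left(D \right)} = 3 + \frac{1}{D}$
$n = -168$ ($n = 9 \left(3 + \frac{1}{9}\right) \left(-6\right) = 9 \cdot \frac{28}{9} \left(-6\right) = 28 \left(-6\right) = -168$)
$n + U{\left(636,-235 \right)} = -168 + 0 = -168$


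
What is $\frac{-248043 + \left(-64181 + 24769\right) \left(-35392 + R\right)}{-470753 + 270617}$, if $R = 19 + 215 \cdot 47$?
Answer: $- \frac{995614373}{200136} \approx -4974.7$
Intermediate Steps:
$R = 10124$ ($R = 19 + 10105 = 10124$)
$\frac{-248043 + \left(-64181 + 24769\right) \left(-35392 + R\right)}{-470753 + 270617} = \frac{-248043 + \left(-64181 + 24769\right) \left(-35392 + 10124\right)}{-470753 + 270617} = \frac{-248043 - -995862416}{-200136} = \left(-248043 + 995862416\right) \left(- \frac{1}{200136}\right) = 995614373 \left(- \frac{1}{200136}\right) = - \frac{995614373}{200136}$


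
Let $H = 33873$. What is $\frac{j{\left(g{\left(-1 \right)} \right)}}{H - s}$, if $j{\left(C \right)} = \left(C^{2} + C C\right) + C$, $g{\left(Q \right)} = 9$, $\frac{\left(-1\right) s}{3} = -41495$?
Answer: $- \frac{19}{10068} \approx -0.0018872$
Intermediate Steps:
$s = 124485$ ($s = \left(-3\right) \left(-41495\right) = 124485$)
$j{\left(C \right)} = C + 2 C^{2}$ ($j{\left(C \right)} = \left(C^{2} + C^{2}\right) + C = 2 C^{2} + C = C + 2 C^{2}$)
$\frac{j{\left(g{\left(-1 \right)} \right)}}{H - s} = \frac{9 \left(1 + 2 \cdot 9\right)}{33873 - 124485} = \frac{9 \left(1 + 18\right)}{33873 - 124485} = \frac{9 \cdot 19}{-90612} = 171 \left(- \frac{1}{90612}\right) = - \frac{19}{10068}$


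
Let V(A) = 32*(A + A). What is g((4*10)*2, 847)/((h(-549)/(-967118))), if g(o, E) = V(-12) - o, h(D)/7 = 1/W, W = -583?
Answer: -478127665312/7 ≈ -6.8304e+10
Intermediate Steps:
V(A) = 64*A (V(A) = 32*(2*A) = 64*A)
h(D) = -7/583 (h(D) = 7/(-583) = 7*(-1/583) = -7/583)
g(o, E) = -768 - o (g(o, E) = 64*(-12) - o = -768 - o)
g((4*10)*2, 847)/((h(-549)/(-967118))) = (-768 - 4*10*2)/((-7/583/(-967118))) = (-768 - 40*2)/((-7/583*(-1/967118))) = (-768 - 1*80)/(7/563829794) = (-768 - 80)*(563829794/7) = -848*563829794/7 = -478127665312/7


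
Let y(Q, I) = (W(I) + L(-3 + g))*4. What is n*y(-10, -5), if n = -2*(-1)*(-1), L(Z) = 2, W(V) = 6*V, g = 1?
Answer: 224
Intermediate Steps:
y(Q, I) = 8 + 24*I (y(Q, I) = (6*I + 2)*4 = (2 + 6*I)*4 = 8 + 24*I)
n = -2 (n = 2*(-1) = -2)
n*y(-10, -5) = -2*(8 + 24*(-5)) = -2*(8 - 120) = -2*(-112) = 224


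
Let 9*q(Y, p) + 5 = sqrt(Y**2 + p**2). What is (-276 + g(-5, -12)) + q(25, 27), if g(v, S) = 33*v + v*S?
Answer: -3434/9 + sqrt(1354)/9 ≈ -377.47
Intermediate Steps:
q(Y, p) = -5/9 + sqrt(Y**2 + p**2)/9
g(v, S) = 33*v + S*v
(-276 + g(-5, -12)) + q(25, 27) = (-276 - 5*(33 - 12)) + (-5/9 + sqrt(25**2 + 27**2)/9) = (-276 - 5*21) + (-5/9 + sqrt(625 + 729)/9) = (-276 - 105) + (-5/9 + sqrt(1354)/9) = -381 + (-5/9 + sqrt(1354)/9) = -3434/9 + sqrt(1354)/9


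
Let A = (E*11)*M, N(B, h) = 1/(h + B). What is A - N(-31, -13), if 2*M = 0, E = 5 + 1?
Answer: 1/44 ≈ 0.022727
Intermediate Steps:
E = 6
M = 0 (M = (½)*0 = 0)
N(B, h) = 1/(B + h)
A = 0 (A = (6*11)*0 = 66*0 = 0)
A - N(-31, -13) = 0 - 1/(-31 - 13) = 0 - 1/(-44) = 0 - 1*(-1/44) = 0 + 1/44 = 1/44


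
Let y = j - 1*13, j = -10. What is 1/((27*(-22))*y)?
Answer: 1/13662 ≈ 7.3196e-5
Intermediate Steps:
y = -23 (y = -10 - 1*13 = -10 - 13 = -23)
1/((27*(-22))*y) = 1/((27*(-22))*(-23)) = 1/(-594*(-23)) = 1/13662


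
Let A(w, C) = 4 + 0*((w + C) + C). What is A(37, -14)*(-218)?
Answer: -872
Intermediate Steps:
A(w, C) = 4 (A(w, C) = 4 + 0*((C + w) + C) = 4 + 0*(w + 2*C) = 4 + 0 = 4)
A(37, -14)*(-218) = 4*(-218) = -872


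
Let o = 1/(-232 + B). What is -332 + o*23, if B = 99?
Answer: -44179/133 ≈ -332.17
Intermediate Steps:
o = -1/133 (o = 1/(-232 + 99) = 1/(-133) = -1/133 ≈ -0.0075188)
-332 + o*23 = -332 - 1/133*23 = -332 - 23/133 = -44179/133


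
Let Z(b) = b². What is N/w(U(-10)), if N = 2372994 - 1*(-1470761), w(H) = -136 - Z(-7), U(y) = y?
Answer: -768751/37 ≈ -20777.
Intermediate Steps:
w(H) = -185 (w(H) = -136 - 1*(-7)² = -136 - 1*49 = -136 - 49 = -185)
N = 3843755 (N = 2372994 + 1470761 = 3843755)
N/w(U(-10)) = 3843755/(-185) = 3843755*(-1/185) = -768751/37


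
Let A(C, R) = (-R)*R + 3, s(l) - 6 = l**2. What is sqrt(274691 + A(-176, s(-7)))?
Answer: sqrt(271669) ≈ 521.22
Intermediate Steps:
s(l) = 6 + l**2
A(C, R) = 3 - R**2 (A(C, R) = -R**2 + 3 = 3 - R**2)
sqrt(274691 + A(-176, s(-7))) = sqrt(274691 + (3 - (6 + (-7)**2)**2)) = sqrt(274691 + (3 - (6 + 49)**2)) = sqrt(274691 + (3 - 1*55**2)) = sqrt(274691 + (3 - 1*3025)) = sqrt(274691 + (3 - 3025)) = sqrt(274691 - 3022) = sqrt(271669)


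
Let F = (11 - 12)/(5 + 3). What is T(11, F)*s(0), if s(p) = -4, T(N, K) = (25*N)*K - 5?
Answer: 315/2 ≈ 157.50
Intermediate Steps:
F = -1/8 ≈ -0.12500
T(N, K) = -5 + 25*K*N (T(N, K) = 25*K*N - 5 = -5 + 25*K*N)
T(11, F)*s(0) = (-5 + 25*(-1/8)*11)*(-4) = (-5 - 275/8)*(-4) = -315/8*(-4) = 315/2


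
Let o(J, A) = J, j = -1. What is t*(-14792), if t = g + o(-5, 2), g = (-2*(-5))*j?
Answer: 221880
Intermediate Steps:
g = -10 (g = -2*(-5)*(-1) = 10*(-1) = -10)
t = -15 (t = -10 - 5 = -15)
t*(-14792) = -15*(-14792) = 221880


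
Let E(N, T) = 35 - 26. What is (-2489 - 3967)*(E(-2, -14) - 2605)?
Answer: 16759776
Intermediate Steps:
E(N, T) = 9
(-2489 - 3967)*(E(-2, -14) - 2605) = (-2489 - 3967)*(9 - 2605) = -6456*(-2596) = 16759776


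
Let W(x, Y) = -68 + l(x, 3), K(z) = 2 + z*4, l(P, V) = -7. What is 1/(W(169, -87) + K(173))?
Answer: 1/619 ≈ 0.0016155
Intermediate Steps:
K(z) = 2 + 4*z
W(x, Y) = -75 (W(x, Y) = -68 - 7 = -75)
1/(W(169, -87) + K(173)) = 1/(-75 + (2 + 4*173)) = 1/(-75 + (2 + 692)) = 1/(-75 + 694) = 1/619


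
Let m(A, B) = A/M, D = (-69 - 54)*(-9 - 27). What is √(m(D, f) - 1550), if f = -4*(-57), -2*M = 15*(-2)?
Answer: I*√31370/5 ≈ 35.423*I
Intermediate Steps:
M = 15 (M = -15*(-2)/2 = -½*(-30) = 15)
D = 4428 (D = -123*(-36) = 4428)
f = 228
m(A, B) = A/15
√(m(D, f) - 1550) = √((1/15)*4428 - 1550) = √(1476/5 - 1550) = √(-6274/5) = I*√31370/5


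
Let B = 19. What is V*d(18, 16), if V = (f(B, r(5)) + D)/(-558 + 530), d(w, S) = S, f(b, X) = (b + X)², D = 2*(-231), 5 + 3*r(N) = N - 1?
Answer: 584/9 ≈ 64.889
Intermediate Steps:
r(N) = -2 + N/3 (r(N) = -5/3 + (N - 1)/3 = -5/3 + (-1 + N)/3 = -5/3 + (-⅓ + N/3) = -2 + N/3)
D = -462
f(b, X) = (X + b)²
V = 73/18 (V = (((-2 + (⅓)*5) + 19)² - 462)/(-558 + 530) = (((-2 + 5/3) + 19)² - 462)/(-28) = ((-⅓ + 19)² - 462)*(-1/28) = ((56/3)² - 462)*(-1/28) = (3136/9 - 462)*(-1/28) = -1022/9*(-1/28) = 73/18 ≈ 4.0556)
V*d(18, 16) = (73/18)*16 = 584/9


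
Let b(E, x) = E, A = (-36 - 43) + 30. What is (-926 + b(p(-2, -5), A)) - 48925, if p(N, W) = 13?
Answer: -49838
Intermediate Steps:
A = -49 (A = -79 + 30 = -49)
(-926 + b(p(-2, -5), A)) - 48925 = (-926 + 13) - 48925 = -913 - 48925 = -49838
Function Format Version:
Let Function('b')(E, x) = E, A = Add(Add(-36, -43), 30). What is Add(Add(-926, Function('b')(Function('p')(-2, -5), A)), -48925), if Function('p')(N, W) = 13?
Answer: -49838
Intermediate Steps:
A = -49 (A = Add(-79, 30) = -49)
Add(Add(-926, Function('b')(Function('p')(-2, -5), A)), -48925) = Add(Add(-926, 13), -48925) = Add(-913, -48925) = -49838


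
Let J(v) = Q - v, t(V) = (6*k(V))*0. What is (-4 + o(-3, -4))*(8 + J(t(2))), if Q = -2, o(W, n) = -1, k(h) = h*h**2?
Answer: -30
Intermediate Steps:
k(h) = h**3
t(V) = 0 (t(V) = (6*V**3)*0 = 0)
J(v) = -2 - v
(-4 + o(-3, -4))*(8 + J(t(2))) = (-4 - 1)*(8 + (-2 - 1*0)) = -5*(8 + (-2 + 0)) = -5*(8 - 2) = -5*6 = -30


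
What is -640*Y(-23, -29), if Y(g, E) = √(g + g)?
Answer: -640*I*√46 ≈ -4340.7*I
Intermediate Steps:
Y(g, E) = √2*√g (Y(g, E) = √(2*g) = √2*√g)
-640*Y(-23, -29) = -640*√2*√(-23) = -640*√2*I*√23 = -640*I*√46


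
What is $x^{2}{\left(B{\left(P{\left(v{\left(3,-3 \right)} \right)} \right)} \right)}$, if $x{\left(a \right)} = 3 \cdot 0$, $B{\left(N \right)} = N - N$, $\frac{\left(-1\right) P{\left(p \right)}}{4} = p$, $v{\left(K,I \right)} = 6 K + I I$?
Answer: $0$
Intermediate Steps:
$v{\left(K,I \right)} = I^{2} + 6 K$ ($v{\left(K,I \right)} = 6 K + I^{2} = I^{2} + 6 K$)
$P{\left(p \right)} = - 4 p$
$B{\left(N \right)} = 0$
$x{\left(a \right)} = 0$
$x^{2}{\left(B{\left(P{\left(v{\left(3,-3 \right)} \right)} \right)} \right)} = 0^{2} = 0$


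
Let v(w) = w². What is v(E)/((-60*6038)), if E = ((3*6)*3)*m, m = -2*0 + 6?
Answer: -4374/15095 ≈ -0.28976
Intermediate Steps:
m = 6 (m = 0 + 6 = 6)
E = 324 (E = ((3*6)*3)*6 = (18*3)*6 = 54*6 = 324)
v(E)/((-60*6038)) = 324²/((-60*6038)) = 104976/(-362280) = 104976*(-1/362280) = -4374/15095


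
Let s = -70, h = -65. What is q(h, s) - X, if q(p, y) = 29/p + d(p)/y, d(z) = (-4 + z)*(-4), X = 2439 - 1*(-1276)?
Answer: -1692322/455 ≈ -3719.4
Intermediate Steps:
X = 3715 (X = 2439 + 1276 = 3715)
d(z) = 16 - 4*z
q(p, y) = 29/p + (16 - 4*p)/y
q(h, s) - X = (16/(-70) + 29/(-65) - 4*(-65)/(-70)) - 1*3715 = (16*(-1/70) + 29*(-1/65) - 4*(-65)*(-1/70)) - 3715 = (-8/35 - 29/65 - 26/7) - 3715 = -1997/455 - 3715 = -1692322/455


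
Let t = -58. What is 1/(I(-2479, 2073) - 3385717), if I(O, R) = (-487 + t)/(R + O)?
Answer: -406/1374600557 ≈ -2.9536e-7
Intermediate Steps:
I(O, R) = -545/(O + R) (I(O, R) = (-487 - 58)/(R + O) = -545/(O + R))
1/(I(-2479, 2073) - 3385717) = 1/(-545/(-2479 + 2073) - 3385717) = 1/(-545/(-406) - 3385717) = 1/(-545*(-1/406) - 3385717) = 1/(545/406 - 3385717) = 1/(-1374600557/406) = -406/1374600557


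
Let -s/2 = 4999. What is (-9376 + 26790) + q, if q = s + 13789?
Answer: 21205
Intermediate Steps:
s = -9998 (s = -2*4999 = -9998)
q = 3791 (q = -9998 + 13789 = 3791)
(-9376 + 26790) + q = (-9376 + 26790) + 3791 = 17414 + 3791 = 21205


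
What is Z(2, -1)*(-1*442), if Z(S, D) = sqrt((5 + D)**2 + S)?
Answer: -1326*sqrt(2) ≈ -1875.2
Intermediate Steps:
Z(S, D) = sqrt(S + (5 + D)**2)
Z(2, -1)*(-1*442) = sqrt(2 + (5 - 1)**2)*(-1*442) = sqrt(2 + 4**2)*(-442) = sqrt(2 + 16)*(-442) = sqrt(18)*(-442) = (3*sqrt(2))*(-442) = -1326*sqrt(2)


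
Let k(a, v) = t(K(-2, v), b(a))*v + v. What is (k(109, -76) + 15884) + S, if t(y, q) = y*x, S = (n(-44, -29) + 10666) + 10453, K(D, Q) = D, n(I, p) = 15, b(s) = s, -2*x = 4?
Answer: 36638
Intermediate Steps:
x = -2 (x = -1/2*4 = -2)
S = 21134 (S = (15 + 10666) + 10453 = 10681 + 10453 = 21134)
t(y, q) = -2*y (t(y, q) = y*(-2) = -2*y)
k(a, v) = 5*v (k(a, v) = (-2*(-2))*v + v = 4*v + v = 5*v)
(k(109, -76) + 15884) + S = (5*(-76) + 15884) + 21134 = (-380 + 15884) + 21134 = 15504 + 21134 = 36638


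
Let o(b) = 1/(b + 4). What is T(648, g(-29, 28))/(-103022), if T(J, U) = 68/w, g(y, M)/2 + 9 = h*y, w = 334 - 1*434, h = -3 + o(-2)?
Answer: 17/2575550 ≈ 6.6005e-6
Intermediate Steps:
o(b) = 1/(4 + b)
h = -5/2 (h = -3 + 1/(4 - 2) = -3 + 1/2 = -5/2 ≈ -2.5000)
w = -100 (w = 334 - 434 = -100)
g(y, M) = -18 - 5*y (g(y, M) = -18 + 2*(-5*y/2) = -18 - 5*y)
T(J, U) = -17/25 (T(J, U) = 68/(-100) = 68*(-1/100) = -17/25)
T(648, g(-29, 28))/(-103022) = -17/25/(-103022) = -17/25*(-1/103022) = 17/2575550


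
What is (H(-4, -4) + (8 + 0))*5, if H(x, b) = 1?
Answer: 45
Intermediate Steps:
(H(-4, -4) + (8 + 0))*5 = (1 + (8 + 0))*5 = (1 + 8)*5 = 9*5 = 45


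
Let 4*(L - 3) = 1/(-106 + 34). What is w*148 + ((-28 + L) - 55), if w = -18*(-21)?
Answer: 16088831/288 ≈ 55864.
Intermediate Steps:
w = 378
L = 863/288 (L = 3 + 1/(4*(-106 + 34)) = 3 + (¼)/(-72) = 3 + (¼)*(-1/72) = 3 - 1/288 = 863/288 ≈ 2.9965)
w*148 + ((-28 + L) - 55) = 378*148 + ((-28 + 863/288) - 55) = 55944 + (-7201/288 - 55) = 55944 - 23041/288 = 16088831/288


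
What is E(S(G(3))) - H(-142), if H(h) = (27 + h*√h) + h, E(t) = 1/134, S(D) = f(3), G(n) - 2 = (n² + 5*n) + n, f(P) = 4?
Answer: 15411/134 + 142*I*√142 ≈ 115.01 + 1692.1*I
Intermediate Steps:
G(n) = 2 + n² + 6*n (G(n) = 2 + ((n² + 5*n) + n) = 2 + (n² + 6*n) = 2 + n² + 6*n)
S(D) = 4
E(t) = 1/134
H(h) = 27 + h + h^(3/2) (H(h) = (27 + h^(3/2)) + h = 27 + h + h^(3/2))
E(S(G(3))) - H(-142) = 1/134 - (27 - 142 + (-142)^(3/2)) = 1/134 - (27 - 142 - 142*I*√142) = 1/134 - (-115 - 142*I*√142) = 1/134 + (115 + 142*I*√142) = 15411/134 + 142*I*√142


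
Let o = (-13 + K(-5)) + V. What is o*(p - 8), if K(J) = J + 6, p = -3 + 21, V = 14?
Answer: 20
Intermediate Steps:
p = 18
K(J) = 6 + J
o = 2 (o = (-13 + (6 - 5)) + 14 = (-13 + 1) + 14 = -12 + 14 = 2)
o*(p - 8) = 2*(18 - 8) = 2*10 = 20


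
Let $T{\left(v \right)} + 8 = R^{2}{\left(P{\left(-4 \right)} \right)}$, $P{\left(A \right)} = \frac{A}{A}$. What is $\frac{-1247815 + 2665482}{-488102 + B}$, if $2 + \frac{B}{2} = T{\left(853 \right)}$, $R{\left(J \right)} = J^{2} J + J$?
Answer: $- \frac{1417667}{488114} \approx -2.9044$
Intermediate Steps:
$P{\left(A \right)} = 1$
$R{\left(J \right)} = J + J^{3}$ ($R{\left(J \right)} = J^{3} + J = J + J^{3}$)
$T{\left(v \right)} = -4$ ($T{\left(v \right)} = -8 + \left(1 + 1^{3}\right)^{2} = -8 + \left(1 + 1\right)^{2} = -8 + 2^{2} = -8 + 4 = -4$)
$B = -12$ ($B = -4 + 2 \left(-4\right) = -4 - 8 = -12$)
$\frac{-1247815 + 2665482}{-488102 + B} = \frac{-1247815 + 2665482}{-488102 - 12} = \frac{1417667}{-488114} = 1417667 \left(- \frac{1}{488114}\right) = - \frac{1417667}{488114}$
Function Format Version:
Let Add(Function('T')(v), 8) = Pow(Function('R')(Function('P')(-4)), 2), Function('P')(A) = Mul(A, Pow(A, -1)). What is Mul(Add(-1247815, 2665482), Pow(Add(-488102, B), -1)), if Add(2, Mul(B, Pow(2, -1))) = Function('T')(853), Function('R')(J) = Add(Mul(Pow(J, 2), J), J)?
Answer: Rational(-1417667, 488114) ≈ -2.9044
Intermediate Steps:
Function('P')(A) = 1
Function('R')(J) = Add(J, Pow(J, 3)) (Function('R')(J) = Add(Pow(J, 3), J) = Add(J, Pow(J, 3)))
Function('T')(v) = -4 (Function('T')(v) = Add(-8, Pow(Add(1, Pow(1, 3)), 2)) = Add(-8, Pow(Add(1, 1), 2)) = Add(-8, Pow(2, 2)) = Add(-8, 4) = -4)
B = -12 (B = Add(-4, Mul(2, -4)) = Add(-4, -8) = -12)
Mul(Add(-1247815, 2665482), Pow(Add(-488102, B), -1)) = Mul(Add(-1247815, 2665482), Pow(Add(-488102, -12), -1)) = Mul(1417667, Pow(-488114, -1)) = Mul(1417667, Rational(-1, 488114)) = Rational(-1417667, 488114)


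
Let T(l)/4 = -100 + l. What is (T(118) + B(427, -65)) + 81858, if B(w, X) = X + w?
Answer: 82292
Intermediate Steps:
T(l) = -400 + 4*l (T(l) = 4*(-100 + l) = -400 + 4*l)
(T(118) + B(427, -65)) + 81858 = ((-400 + 4*118) + (-65 + 427)) + 81858 = ((-400 + 472) + 362) + 81858 = (72 + 362) + 81858 = 434 + 81858 = 82292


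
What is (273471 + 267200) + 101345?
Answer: 642016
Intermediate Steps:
(273471 + 267200) + 101345 = 540671 + 101345 = 642016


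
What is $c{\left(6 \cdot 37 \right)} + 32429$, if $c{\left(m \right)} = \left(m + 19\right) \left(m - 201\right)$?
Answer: $37490$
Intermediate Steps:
$c{\left(m \right)} = \left(-201 + m\right) \left(19 + m\right)$ ($c{\left(m \right)} = \left(19 + m\right) \left(-201 + m\right) = \left(-201 + m\right) \left(19 + m\right)$)
$c{\left(6 \cdot 37 \right)} + 32429 = \left(-3819 + \left(6 \cdot 37\right)^{2} - 182 \cdot 6 \cdot 37\right) + 32429 = \left(-3819 + 222^{2} - 40404\right) + 32429 = \left(-3819 + 49284 - 40404\right) + 32429 = 5061 + 32429 = 37490$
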